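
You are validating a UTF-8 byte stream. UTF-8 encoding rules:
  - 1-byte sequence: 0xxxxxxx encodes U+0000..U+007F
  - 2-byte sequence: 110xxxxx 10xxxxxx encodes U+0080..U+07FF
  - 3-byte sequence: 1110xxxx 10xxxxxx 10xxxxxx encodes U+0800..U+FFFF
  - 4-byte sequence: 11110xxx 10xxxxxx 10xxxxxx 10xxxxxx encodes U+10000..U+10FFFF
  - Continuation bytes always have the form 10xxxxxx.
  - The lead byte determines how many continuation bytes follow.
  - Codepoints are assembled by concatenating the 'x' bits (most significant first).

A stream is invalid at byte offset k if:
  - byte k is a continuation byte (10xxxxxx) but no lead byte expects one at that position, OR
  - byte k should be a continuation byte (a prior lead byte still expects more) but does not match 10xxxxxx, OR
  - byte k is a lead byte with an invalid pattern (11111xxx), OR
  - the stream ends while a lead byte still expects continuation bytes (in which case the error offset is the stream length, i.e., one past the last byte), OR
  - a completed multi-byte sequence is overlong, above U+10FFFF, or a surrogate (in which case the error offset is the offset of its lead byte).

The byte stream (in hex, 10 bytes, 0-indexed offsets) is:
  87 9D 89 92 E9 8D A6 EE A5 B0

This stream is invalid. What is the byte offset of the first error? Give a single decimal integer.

Byte[0]=87: INVALID lead byte (not 0xxx/110x/1110/11110)

Answer: 0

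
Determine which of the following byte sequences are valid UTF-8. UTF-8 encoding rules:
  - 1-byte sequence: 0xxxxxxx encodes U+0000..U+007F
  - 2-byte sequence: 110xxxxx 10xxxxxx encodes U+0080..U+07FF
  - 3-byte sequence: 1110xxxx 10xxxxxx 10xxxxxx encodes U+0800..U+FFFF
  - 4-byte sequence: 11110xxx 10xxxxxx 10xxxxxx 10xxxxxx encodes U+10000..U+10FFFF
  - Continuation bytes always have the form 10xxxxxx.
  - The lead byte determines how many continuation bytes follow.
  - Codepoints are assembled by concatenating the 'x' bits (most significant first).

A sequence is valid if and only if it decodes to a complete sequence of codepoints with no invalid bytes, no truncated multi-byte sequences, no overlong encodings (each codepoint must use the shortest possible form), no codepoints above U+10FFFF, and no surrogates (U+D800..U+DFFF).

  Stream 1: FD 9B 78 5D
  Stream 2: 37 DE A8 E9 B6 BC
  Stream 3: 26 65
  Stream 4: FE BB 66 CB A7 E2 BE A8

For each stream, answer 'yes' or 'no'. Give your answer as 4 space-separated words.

Answer: no yes yes no

Derivation:
Stream 1: error at byte offset 0. INVALID
Stream 2: decodes cleanly. VALID
Stream 3: decodes cleanly. VALID
Stream 4: error at byte offset 0. INVALID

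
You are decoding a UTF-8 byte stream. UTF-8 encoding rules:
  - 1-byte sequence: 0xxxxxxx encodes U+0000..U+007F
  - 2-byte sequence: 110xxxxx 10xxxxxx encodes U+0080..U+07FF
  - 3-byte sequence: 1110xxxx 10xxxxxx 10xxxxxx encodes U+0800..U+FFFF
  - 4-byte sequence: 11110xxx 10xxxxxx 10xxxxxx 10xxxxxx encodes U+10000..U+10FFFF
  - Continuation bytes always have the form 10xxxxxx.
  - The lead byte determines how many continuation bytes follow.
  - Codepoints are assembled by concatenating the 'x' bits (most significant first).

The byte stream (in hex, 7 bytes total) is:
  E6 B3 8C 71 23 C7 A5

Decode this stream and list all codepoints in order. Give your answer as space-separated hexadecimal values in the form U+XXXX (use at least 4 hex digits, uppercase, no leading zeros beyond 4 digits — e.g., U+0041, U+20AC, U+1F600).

Answer: U+6CCC U+0071 U+0023 U+01E5

Derivation:
Byte[0]=E6: 3-byte lead, need 2 cont bytes. acc=0x6
Byte[1]=B3: continuation. acc=(acc<<6)|0x33=0x1B3
Byte[2]=8C: continuation. acc=(acc<<6)|0x0C=0x6CCC
Completed: cp=U+6CCC (starts at byte 0)
Byte[3]=71: 1-byte ASCII. cp=U+0071
Byte[4]=23: 1-byte ASCII. cp=U+0023
Byte[5]=C7: 2-byte lead, need 1 cont bytes. acc=0x7
Byte[6]=A5: continuation. acc=(acc<<6)|0x25=0x1E5
Completed: cp=U+01E5 (starts at byte 5)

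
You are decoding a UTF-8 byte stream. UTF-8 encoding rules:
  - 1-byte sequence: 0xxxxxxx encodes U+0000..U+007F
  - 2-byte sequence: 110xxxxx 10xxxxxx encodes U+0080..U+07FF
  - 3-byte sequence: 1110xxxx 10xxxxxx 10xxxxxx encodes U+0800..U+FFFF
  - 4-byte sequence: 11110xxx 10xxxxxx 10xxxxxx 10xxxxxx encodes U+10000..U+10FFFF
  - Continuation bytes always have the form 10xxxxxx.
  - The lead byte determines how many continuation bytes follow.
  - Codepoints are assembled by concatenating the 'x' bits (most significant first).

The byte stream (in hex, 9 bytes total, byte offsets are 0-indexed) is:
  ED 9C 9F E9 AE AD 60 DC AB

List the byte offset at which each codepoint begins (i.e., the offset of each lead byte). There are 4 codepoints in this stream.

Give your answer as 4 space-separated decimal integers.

Byte[0]=ED: 3-byte lead, need 2 cont bytes. acc=0xD
Byte[1]=9C: continuation. acc=(acc<<6)|0x1C=0x35C
Byte[2]=9F: continuation. acc=(acc<<6)|0x1F=0xD71F
Completed: cp=U+D71F (starts at byte 0)
Byte[3]=E9: 3-byte lead, need 2 cont bytes. acc=0x9
Byte[4]=AE: continuation. acc=(acc<<6)|0x2E=0x26E
Byte[5]=AD: continuation. acc=(acc<<6)|0x2D=0x9BAD
Completed: cp=U+9BAD (starts at byte 3)
Byte[6]=60: 1-byte ASCII. cp=U+0060
Byte[7]=DC: 2-byte lead, need 1 cont bytes. acc=0x1C
Byte[8]=AB: continuation. acc=(acc<<6)|0x2B=0x72B
Completed: cp=U+072B (starts at byte 7)

Answer: 0 3 6 7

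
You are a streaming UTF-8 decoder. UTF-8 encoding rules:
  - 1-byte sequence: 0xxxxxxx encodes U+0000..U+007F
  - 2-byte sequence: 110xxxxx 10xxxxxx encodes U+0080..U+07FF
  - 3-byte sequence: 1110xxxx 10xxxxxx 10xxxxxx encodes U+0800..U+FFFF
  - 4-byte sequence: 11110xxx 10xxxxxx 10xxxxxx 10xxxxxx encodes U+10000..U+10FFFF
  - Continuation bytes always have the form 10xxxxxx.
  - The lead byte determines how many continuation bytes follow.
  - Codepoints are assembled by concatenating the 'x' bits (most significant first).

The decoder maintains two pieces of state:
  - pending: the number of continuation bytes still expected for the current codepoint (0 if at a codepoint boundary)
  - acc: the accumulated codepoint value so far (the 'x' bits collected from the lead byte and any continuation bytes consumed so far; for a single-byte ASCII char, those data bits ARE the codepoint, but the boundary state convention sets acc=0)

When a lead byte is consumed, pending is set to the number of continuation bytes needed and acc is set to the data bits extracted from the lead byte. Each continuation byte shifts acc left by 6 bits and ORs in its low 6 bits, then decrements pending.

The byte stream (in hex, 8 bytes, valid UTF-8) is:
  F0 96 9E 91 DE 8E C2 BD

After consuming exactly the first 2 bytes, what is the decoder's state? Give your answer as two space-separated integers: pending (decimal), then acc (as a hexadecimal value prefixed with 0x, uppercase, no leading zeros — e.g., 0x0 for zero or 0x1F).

Answer: 2 0x16

Derivation:
Byte[0]=F0: 4-byte lead. pending=3, acc=0x0
Byte[1]=96: continuation. acc=(acc<<6)|0x16=0x16, pending=2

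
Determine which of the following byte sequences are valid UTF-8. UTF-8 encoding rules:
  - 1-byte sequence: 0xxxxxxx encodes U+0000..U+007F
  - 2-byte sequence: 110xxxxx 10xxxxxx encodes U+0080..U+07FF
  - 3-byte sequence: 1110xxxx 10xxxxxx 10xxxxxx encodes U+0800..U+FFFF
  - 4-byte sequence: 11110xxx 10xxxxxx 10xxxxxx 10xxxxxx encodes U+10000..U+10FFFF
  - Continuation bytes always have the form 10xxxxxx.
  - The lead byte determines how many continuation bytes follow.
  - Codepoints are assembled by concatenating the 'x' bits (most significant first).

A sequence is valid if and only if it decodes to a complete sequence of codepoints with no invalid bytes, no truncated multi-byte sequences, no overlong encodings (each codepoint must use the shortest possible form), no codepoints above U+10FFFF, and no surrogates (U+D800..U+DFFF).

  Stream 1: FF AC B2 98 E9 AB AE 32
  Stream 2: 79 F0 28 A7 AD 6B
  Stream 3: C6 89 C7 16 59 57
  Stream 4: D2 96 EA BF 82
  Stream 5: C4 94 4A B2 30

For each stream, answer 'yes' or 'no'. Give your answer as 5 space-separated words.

Stream 1: error at byte offset 0. INVALID
Stream 2: error at byte offset 2. INVALID
Stream 3: error at byte offset 3. INVALID
Stream 4: decodes cleanly. VALID
Stream 5: error at byte offset 3. INVALID

Answer: no no no yes no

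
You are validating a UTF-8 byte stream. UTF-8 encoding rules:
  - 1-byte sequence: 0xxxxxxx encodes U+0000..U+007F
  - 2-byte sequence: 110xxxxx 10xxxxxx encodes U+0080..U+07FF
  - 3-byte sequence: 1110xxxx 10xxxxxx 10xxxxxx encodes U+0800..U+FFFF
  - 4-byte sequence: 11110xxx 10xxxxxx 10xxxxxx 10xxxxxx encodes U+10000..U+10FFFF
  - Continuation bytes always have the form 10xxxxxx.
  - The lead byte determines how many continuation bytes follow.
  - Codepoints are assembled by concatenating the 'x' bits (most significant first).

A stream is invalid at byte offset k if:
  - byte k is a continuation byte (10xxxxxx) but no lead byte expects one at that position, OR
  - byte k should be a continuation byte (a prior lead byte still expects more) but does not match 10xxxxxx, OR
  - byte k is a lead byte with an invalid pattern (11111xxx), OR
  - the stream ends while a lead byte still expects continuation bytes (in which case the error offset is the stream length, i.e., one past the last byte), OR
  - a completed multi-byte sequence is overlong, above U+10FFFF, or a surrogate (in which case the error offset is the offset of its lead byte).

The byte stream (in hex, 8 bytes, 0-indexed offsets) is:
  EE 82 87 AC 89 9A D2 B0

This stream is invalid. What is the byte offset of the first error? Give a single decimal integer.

Answer: 3

Derivation:
Byte[0]=EE: 3-byte lead, need 2 cont bytes. acc=0xE
Byte[1]=82: continuation. acc=(acc<<6)|0x02=0x382
Byte[2]=87: continuation. acc=(acc<<6)|0x07=0xE087
Completed: cp=U+E087 (starts at byte 0)
Byte[3]=AC: INVALID lead byte (not 0xxx/110x/1110/11110)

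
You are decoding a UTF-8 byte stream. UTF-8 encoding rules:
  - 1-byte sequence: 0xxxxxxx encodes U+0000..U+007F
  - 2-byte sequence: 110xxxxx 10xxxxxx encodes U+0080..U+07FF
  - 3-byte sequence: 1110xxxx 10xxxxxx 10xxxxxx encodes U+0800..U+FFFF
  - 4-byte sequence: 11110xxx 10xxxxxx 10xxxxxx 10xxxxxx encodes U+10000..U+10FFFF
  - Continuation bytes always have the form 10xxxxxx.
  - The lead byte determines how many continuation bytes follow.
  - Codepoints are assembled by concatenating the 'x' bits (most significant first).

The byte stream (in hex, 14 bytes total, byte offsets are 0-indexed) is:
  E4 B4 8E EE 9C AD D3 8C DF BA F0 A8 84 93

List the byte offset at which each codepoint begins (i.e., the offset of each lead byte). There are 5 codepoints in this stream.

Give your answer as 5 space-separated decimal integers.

Answer: 0 3 6 8 10

Derivation:
Byte[0]=E4: 3-byte lead, need 2 cont bytes. acc=0x4
Byte[1]=B4: continuation. acc=(acc<<6)|0x34=0x134
Byte[2]=8E: continuation. acc=(acc<<6)|0x0E=0x4D0E
Completed: cp=U+4D0E (starts at byte 0)
Byte[3]=EE: 3-byte lead, need 2 cont bytes. acc=0xE
Byte[4]=9C: continuation. acc=(acc<<6)|0x1C=0x39C
Byte[5]=AD: continuation. acc=(acc<<6)|0x2D=0xE72D
Completed: cp=U+E72D (starts at byte 3)
Byte[6]=D3: 2-byte lead, need 1 cont bytes. acc=0x13
Byte[7]=8C: continuation. acc=(acc<<6)|0x0C=0x4CC
Completed: cp=U+04CC (starts at byte 6)
Byte[8]=DF: 2-byte lead, need 1 cont bytes. acc=0x1F
Byte[9]=BA: continuation. acc=(acc<<6)|0x3A=0x7FA
Completed: cp=U+07FA (starts at byte 8)
Byte[10]=F0: 4-byte lead, need 3 cont bytes. acc=0x0
Byte[11]=A8: continuation. acc=(acc<<6)|0x28=0x28
Byte[12]=84: continuation. acc=(acc<<6)|0x04=0xA04
Byte[13]=93: continuation. acc=(acc<<6)|0x13=0x28113
Completed: cp=U+28113 (starts at byte 10)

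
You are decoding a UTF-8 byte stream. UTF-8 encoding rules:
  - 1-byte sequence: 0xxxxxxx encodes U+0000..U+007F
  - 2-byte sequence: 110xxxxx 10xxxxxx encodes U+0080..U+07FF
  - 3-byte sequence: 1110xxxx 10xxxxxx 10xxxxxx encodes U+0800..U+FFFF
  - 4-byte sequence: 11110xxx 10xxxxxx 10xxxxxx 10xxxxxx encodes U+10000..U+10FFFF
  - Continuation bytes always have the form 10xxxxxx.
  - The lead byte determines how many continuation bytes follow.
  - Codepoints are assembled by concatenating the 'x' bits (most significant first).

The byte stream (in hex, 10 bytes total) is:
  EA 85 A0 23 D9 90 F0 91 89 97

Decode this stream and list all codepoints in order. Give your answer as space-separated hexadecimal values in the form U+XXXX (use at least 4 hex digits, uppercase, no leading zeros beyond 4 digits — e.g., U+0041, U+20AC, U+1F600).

Byte[0]=EA: 3-byte lead, need 2 cont bytes. acc=0xA
Byte[1]=85: continuation. acc=(acc<<6)|0x05=0x285
Byte[2]=A0: continuation. acc=(acc<<6)|0x20=0xA160
Completed: cp=U+A160 (starts at byte 0)
Byte[3]=23: 1-byte ASCII. cp=U+0023
Byte[4]=D9: 2-byte lead, need 1 cont bytes. acc=0x19
Byte[5]=90: continuation. acc=(acc<<6)|0x10=0x650
Completed: cp=U+0650 (starts at byte 4)
Byte[6]=F0: 4-byte lead, need 3 cont bytes. acc=0x0
Byte[7]=91: continuation. acc=(acc<<6)|0x11=0x11
Byte[8]=89: continuation. acc=(acc<<6)|0x09=0x449
Byte[9]=97: continuation. acc=(acc<<6)|0x17=0x11257
Completed: cp=U+11257 (starts at byte 6)

Answer: U+A160 U+0023 U+0650 U+11257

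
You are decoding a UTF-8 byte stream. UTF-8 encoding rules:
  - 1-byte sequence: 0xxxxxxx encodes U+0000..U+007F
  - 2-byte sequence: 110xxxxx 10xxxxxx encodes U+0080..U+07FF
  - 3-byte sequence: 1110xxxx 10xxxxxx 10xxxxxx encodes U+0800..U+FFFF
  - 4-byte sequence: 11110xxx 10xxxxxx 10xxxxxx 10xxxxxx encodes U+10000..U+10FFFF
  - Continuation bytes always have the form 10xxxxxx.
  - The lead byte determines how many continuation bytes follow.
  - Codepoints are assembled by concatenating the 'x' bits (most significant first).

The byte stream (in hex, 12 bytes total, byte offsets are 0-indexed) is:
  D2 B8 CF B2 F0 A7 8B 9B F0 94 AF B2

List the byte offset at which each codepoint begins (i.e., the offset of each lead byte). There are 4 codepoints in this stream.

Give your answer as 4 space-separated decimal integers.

Answer: 0 2 4 8

Derivation:
Byte[0]=D2: 2-byte lead, need 1 cont bytes. acc=0x12
Byte[1]=B8: continuation. acc=(acc<<6)|0x38=0x4B8
Completed: cp=U+04B8 (starts at byte 0)
Byte[2]=CF: 2-byte lead, need 1 cont bytes. acc=0xF
Byte[3]=B2: continuation. acc=(acc<<6)|0x32=0x3F2
Completed: cp=U+03F2 (starts at byte 2)
Byte[4]=F0: 4-byte lead, need 3 cont bytes. acc=0x0
Byte[5]=A7: continuation. acc=(acc<<6)|0x27=0x27
Byte[6]=8B: continuation. acc=(acc<<6)|0x0B=0x9CB
Byte[7]=9B: continuation. acc=(acc<<6)|0x1B=0x272DB
Completed: cp=U+272DB (starts at byte 4)
Byte[8]=F0: 4-byte lead, need 3 cont bytes. acc=0x0
Byte[9]=94: continuation. acc=(acc<<6)|0x14=0x14
Byte[10]=AF: continuation. acc=(acc<<6)|0x2F=0x52F
Byte[11]=B2: continuation. acc=(acc<<6)|0x32=0x14BF2
Completed: cp=U+14BF2 (starts at byte 8)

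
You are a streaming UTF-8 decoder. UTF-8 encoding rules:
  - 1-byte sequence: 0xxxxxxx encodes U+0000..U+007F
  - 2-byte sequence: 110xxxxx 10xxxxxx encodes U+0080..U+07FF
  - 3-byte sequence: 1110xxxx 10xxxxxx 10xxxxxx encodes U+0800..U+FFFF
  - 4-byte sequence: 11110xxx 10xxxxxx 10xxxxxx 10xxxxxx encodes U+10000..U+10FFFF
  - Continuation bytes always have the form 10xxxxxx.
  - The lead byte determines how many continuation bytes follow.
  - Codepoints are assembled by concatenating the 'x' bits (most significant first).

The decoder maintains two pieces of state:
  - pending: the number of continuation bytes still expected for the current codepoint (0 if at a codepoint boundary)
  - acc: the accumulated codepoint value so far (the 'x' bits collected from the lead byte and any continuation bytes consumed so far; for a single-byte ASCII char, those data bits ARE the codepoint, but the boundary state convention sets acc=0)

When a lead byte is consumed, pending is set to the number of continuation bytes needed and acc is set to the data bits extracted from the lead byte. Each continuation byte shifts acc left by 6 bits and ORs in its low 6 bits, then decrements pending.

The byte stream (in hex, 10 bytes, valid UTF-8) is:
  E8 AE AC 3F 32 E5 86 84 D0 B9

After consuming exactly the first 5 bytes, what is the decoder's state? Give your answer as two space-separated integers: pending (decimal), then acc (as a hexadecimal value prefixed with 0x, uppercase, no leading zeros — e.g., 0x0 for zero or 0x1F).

Answer: 0 0x0

Derivation:
Byte[0]=E8: 3-byte lead. pending=2, acc=0x8
Byte[1]=AE: continuation. acc=(acc<<6)|0x2E=0x22E, pending=1
Byte[2]=AC: continuation. acc=(acc<<6)|0x2C=0x8BAC, pending=0
Byte[3]=3F: 1-byte. pending=0, acc=0x0
Byte[4]=32: 1-byte. pending=0, acc=0x0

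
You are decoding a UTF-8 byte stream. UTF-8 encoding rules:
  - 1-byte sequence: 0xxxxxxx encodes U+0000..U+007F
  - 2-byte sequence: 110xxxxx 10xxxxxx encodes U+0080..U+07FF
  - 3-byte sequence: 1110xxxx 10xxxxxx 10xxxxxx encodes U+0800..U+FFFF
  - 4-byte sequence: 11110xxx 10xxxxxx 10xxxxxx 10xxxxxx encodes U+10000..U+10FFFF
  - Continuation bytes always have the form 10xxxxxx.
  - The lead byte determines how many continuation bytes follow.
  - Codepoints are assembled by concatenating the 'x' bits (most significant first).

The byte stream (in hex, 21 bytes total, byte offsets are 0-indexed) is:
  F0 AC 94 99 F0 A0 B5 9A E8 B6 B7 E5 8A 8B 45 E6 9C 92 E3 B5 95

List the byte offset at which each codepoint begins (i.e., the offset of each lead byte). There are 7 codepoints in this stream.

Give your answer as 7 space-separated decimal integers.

Answer: 0 4 8 11 14 15 18

Derivation:
Byte[0]=F0: 4-byte lead, need 3 cont bytes. acc=0x0
Byte[1]=AC: continuation. acc=(acc<<6)|0x2C=0x2C
Byte[2]=94: continuation. acc=(acc<<6)|0x14=0xB14
Byte[3]=99: continuation. acc=(acc<<6)|0x19=0x2C519
Completed: cp=U+2C519 (starts at byte 0)
Byte[4]=F0: 4-byte lead, need 3 cont bytes. acc=0x0
Byte[5]=A0: continuation. acc=(acc<<6)|0x20=0x20
Byte[6]=B5: continuation. acc=(acc<<6)|0x35=0x835
Byte[7]=9A: continuation. acc=(acc<<6)|0x1A=0x20D5A
Completed: cp=U+20D5A (starts at byte 4)
Byte[8]=E8: 3-byte lead, need 2 cont bytes. acc=0x8
Byte[9]=B6: continuation. acc=(acc<<6)|0x36=0x236
Byte[10]=B7: continuation. acc=(acc<<6)|0x37=0x8DB7
Completed: cp=U+8DB7 (starts at byte 8)
Byte[11]=E5: 3-byte lead, need 2 cont bytes. acc=0x5
Byte[12]=8A: continuation. acc=(acc<<6)|0x0A=0x14A
Byte[13]=8B: continuation. acc=(acc<<6)|0x0B=0x528B
Completed: cp=U+528B (starts at byte 11)
Byte[14]=45: 1-byte ASCII. cp=U+0045
Byte[15]=E6: 3-byte lead, need 2 cont bytes. acc=0x6
Byte[16]=9C: continuation. acc=(acc<<6)|0x1C=0x19C
Byte[17]=92: continuation. acc=(acc<<6)|0x12=0x6712
Completed: cp=U+6712 (starts at byte 15)
Byte[18]=E3: 3-byte lead, need 2 cont bytes. acc=0x3
Byte[19]=B5: continuation. acc=(acc<<6)|0x35=0xF5
Byte[20]=95: continuation. acc=(acc<<6)|0x15=0x3D55
Completed: cp=U+3D55 (starts at byte 18)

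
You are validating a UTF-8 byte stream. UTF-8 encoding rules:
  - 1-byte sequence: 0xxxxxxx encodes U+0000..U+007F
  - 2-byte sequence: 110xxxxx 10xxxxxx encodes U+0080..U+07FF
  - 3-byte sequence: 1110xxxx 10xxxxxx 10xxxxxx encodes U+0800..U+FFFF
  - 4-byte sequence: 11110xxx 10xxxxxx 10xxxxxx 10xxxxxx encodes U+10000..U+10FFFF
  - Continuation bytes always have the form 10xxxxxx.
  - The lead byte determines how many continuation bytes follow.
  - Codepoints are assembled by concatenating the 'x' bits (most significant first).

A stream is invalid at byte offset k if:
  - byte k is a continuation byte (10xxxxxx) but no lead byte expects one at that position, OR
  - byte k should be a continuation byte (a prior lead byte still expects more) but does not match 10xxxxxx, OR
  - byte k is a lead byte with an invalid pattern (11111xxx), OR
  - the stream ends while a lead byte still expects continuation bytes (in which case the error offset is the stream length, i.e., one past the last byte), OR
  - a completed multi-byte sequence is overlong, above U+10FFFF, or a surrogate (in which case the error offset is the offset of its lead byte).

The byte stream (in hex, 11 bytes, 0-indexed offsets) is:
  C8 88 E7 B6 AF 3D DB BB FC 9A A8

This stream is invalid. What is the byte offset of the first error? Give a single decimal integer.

Byte[0]=C8: 2-byte lead, need 1 cont bytes. acc=0x8
Byte[1]=88: continuation. acc=(acc<<6)|0x08=0x208
Completed: cp=U+0208 (starts at byte 0)
Byte[2]=E7: 3-byte lead, need 2 cont bytes. acc=0x7
Byte[3]=B6: continuation. acc=(acc<<6)|0x36=0x1F6
Byte[4]=AF: continuation. acc=(acc<<6)|0x2F=0x7DAF
Completed: cp=U+7DAF (starts at byte 2)
Byte[5]=3D: 1-byte ASCII. cp=U+003D
Byte[6]=DB: 2-byte lead, need 1 cont bytes. acc=0x1B
Byte[7]=BB: continuation. acc=(acc<<6)|0x3B=0x6FB
Completed: cp=U+06FB (starts at byte 6)
Byte[8]=FC: INVALID lead byte (not 0xxx/110x/1110/11110)

Answer: 8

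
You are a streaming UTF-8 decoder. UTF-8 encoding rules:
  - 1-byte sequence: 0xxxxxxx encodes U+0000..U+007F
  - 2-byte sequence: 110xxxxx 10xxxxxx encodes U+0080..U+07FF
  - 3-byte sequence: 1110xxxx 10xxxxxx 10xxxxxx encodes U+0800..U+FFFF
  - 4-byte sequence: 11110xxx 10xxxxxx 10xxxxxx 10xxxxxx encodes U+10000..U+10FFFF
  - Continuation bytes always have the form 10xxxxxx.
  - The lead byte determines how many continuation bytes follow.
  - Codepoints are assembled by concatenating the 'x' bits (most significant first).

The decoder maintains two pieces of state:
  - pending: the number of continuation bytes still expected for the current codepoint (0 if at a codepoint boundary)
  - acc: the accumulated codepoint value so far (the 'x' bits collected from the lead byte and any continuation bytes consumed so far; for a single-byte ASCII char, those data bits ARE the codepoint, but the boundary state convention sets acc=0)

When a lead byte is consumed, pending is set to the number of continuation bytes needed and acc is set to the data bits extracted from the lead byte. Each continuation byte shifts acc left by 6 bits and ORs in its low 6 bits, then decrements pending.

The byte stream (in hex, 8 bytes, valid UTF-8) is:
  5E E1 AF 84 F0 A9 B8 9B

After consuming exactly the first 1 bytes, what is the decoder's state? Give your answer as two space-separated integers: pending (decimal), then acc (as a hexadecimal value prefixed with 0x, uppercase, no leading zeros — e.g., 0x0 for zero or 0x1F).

Answer: 0 0x0

Derivation:
Byte[0]=5E: 1-byte. pending=0, acc=0x0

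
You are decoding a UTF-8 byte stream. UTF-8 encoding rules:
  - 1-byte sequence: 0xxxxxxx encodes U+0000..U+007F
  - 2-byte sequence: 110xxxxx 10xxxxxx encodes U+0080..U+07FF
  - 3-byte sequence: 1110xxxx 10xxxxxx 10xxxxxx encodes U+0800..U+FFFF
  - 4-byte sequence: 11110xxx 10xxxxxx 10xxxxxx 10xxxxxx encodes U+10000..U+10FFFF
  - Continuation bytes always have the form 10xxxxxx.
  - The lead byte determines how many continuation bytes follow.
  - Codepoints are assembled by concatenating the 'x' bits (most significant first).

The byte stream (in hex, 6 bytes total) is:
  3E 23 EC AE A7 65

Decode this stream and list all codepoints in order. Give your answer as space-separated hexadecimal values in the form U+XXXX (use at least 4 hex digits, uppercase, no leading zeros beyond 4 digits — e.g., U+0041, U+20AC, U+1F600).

Byte[0]=3E: 1-byte ASCII. cp=U+003E
Byte[1]=23: 1-byte ASCII. cp=U+0023
Byte[2]=EC: 3-byte lead, need 2 cont bytes. acc=0xC
Byte[3]=AE: continuation. acc=(acc<<6)|0x2E=0x32E
Byte[4]=A7: continuation. acc=(acc<<6)|0x27=0xCBA7
Completed: cp=U+CBA7 (starts at byte 2)
Byte[5]=65: 1-byte ASCII. cp=U+0065

Answer: U+003E U+0023 U+CBA7 U+0065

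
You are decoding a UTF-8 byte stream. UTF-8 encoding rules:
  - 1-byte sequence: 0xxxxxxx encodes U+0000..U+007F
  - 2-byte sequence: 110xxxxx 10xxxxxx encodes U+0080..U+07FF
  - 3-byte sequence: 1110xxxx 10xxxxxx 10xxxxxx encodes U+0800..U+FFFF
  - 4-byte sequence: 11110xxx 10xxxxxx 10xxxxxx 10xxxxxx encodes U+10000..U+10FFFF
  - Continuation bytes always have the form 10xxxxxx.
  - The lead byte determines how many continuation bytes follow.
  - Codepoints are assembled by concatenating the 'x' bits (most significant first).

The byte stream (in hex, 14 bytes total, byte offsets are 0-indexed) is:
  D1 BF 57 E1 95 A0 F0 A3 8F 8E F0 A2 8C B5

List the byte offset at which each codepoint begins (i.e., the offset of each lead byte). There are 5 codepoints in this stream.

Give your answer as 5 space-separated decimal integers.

Byte[0]=D1: 2-byte lead, need 1 cont bytes. acc=0x11
Byte[1]=BF: continuation. acc=(acc<<6)|0x3F=0x47F
Completed: cp=U+047F (starts at byte 0)
Byte[2]=57: 1-byte ASCII. cp=U+0057
Byte[3]=E1: 3-byte lead, need 2 cont bytes. acc=0x1
Byte[4]=95: continuation. acc=(acc<<6)|0x15=0x55
Byte[5]=A0: continuation. acc=(acc<<6)|0x20=0x1560
Completed: cp=U+1560 (starts at byte 3)
Byte[6]=F0: 4-byte lead, need 3 cont bytes. acc=0x0
Byte[7]=A3: continuation. acc=(acc<<6)|0x23=0x23
Byte[8]=8F: continuation. acc=(acc<<6)|0x0F=0x8CF
Byte[9]=8E: continuation. acc=(acc<<6)|0x0E=0x233CE
Completed: cp=U+233CE (starts at byte 6)
Byte[10]=F0: 4-byte lead, need 3 cont bytes. acc=0x0
Byte[11]=A2: continuation. acc=(acc<<6)|0x22=0x22
Byte[12]=8C: continuation. acc=(acc<<6)|0x0C=0x88C
Byte[13]=B5: continuation. acc=(acc<<6)|0x35=0x22335
Completed: cp=U+22335 (starts at byte 10)

Answer: 0 2 3 6 10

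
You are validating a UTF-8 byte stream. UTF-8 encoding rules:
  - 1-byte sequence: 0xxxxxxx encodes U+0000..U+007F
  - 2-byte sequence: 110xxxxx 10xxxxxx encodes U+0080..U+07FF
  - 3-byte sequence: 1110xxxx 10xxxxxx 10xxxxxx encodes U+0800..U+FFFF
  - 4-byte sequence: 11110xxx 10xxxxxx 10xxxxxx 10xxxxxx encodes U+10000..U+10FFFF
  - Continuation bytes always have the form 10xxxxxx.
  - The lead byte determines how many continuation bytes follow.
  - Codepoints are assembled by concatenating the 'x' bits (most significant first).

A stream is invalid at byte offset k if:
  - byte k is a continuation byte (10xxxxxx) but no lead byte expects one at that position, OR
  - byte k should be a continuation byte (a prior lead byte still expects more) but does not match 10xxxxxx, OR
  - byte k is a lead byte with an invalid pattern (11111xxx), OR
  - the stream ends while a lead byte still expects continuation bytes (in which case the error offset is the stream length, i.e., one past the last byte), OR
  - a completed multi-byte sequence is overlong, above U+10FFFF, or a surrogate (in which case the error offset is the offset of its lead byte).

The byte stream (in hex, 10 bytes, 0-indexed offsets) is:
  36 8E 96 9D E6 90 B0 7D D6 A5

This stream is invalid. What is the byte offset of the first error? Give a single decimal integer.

Byte[0]=36: 1-byte ASCII. cp=U+0036
Byte[1]=8E: INVALID lead byte (not 0xxx/110x/1110/11110)

Answer: 1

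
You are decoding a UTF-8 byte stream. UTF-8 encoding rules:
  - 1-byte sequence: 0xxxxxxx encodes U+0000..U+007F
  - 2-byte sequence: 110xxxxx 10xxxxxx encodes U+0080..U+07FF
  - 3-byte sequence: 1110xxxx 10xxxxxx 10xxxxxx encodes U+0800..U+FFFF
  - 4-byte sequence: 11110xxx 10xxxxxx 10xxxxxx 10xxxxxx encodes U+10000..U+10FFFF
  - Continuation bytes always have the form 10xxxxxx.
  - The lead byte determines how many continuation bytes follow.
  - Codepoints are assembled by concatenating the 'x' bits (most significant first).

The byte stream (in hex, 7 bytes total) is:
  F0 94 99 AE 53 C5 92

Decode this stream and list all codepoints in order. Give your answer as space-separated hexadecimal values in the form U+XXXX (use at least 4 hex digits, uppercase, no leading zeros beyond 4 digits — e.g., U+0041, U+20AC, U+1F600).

Byte[0]=F0: 4-byte lead, need 3 cont bytes. acc=0x0
Byte[1]=94: continuation. acc=(acc<<6)|0x14=0x14
Byte[2]=99: continuation. acc=(acc<<6)|0x19=0x519
Byte[3]=AE: continuation. acc=(acc<<6)|0x2E=0x1466E
Completed: cp=U+1466E (starts at byte 0)
Byte[4]=53: 1-byte ASCII. cp=U+0053
Byte[5]=C5: 2-byte lead, need 1 cont bytes. acc=0x5
Byte[6]=92: continuation. acc=(acc<<6)|0x12=0x152
Completed: cp=U+0152 (starts at byte 5)

Answer: U+1466E U+0053 U+0152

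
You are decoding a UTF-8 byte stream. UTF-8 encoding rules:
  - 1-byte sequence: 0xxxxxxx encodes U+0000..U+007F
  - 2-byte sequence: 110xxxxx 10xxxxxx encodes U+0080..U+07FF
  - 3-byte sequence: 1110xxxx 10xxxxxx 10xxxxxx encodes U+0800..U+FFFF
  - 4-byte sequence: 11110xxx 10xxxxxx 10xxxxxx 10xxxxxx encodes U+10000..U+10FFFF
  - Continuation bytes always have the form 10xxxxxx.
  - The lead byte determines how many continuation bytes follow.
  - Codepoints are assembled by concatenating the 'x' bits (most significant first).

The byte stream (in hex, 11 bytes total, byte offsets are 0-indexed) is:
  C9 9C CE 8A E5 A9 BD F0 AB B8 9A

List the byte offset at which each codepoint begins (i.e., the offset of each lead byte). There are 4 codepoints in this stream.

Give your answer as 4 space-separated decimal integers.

Byte[0]=C9: 2-byte lead, need 1 cont bytes. acc=0x9
Byte[1]=9C: continuation. acc=(acc<<6)|0x1C=0x25C
Completed: cp=U+025C (starts at byte 0)
Byte[2]=CE: 2-byte lead, need 1 cont bytes. acc=0xE
Byte[3]=8A: continuation. acc=(acc<<6)|0x0A=0x38A
Completed: cp=U+038A (starts at byte 2)
Byte[4]=E5: 3-byte lead, need 2 cont bytes. acc=0x5
Byte[5]=A9: continuation. acc=(acc<<6)|0x29=0x169
Byte[6]=BD: continuation. acc=(acc<<6)|0x3D=0x5A7D
Completed: cp=U+5A7D (starts at byte 4)
Byte[7]=F0: 4-byte lead, need 3 cont bytes. acc=0x0
Byte[8]=AB: continuation. acc=(acc<<6)|0x2B=0x2B
Byte[9]=B8: continuation. acc=(acc<<6)|0x38=0xAF8
Byte[10]=9A: continuation. acc=(acc<<6)|0x1A=0x2BE1A
Completed: cp=U+2BE1A (starts at byte 7)

Answer: 0 2 4 7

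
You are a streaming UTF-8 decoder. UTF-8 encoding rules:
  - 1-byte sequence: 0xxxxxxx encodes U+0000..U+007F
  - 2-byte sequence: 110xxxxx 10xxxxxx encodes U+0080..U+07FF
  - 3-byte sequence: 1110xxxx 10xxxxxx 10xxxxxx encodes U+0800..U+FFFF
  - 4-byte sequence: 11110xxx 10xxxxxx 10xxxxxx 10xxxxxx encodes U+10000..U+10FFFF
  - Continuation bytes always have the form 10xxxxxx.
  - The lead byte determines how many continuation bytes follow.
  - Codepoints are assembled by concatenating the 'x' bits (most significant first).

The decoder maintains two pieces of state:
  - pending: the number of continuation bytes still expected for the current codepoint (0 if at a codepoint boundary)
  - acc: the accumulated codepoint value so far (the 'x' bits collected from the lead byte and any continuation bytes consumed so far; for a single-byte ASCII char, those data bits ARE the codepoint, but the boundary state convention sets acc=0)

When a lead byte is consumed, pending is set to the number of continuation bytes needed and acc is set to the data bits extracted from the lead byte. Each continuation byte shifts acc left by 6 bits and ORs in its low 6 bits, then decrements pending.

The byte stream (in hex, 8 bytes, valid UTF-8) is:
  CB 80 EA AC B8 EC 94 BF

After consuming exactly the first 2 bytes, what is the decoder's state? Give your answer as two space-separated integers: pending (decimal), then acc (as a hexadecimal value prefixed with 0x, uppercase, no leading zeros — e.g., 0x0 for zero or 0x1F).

Answer: 0 0x2C0

Derivation:
Byte[0]=CB: 2-byte lead. pending=1, acc=0xB
Byte[1]=80: continuation. acc=(acc<<6)|0x00=0x2C0, pending=0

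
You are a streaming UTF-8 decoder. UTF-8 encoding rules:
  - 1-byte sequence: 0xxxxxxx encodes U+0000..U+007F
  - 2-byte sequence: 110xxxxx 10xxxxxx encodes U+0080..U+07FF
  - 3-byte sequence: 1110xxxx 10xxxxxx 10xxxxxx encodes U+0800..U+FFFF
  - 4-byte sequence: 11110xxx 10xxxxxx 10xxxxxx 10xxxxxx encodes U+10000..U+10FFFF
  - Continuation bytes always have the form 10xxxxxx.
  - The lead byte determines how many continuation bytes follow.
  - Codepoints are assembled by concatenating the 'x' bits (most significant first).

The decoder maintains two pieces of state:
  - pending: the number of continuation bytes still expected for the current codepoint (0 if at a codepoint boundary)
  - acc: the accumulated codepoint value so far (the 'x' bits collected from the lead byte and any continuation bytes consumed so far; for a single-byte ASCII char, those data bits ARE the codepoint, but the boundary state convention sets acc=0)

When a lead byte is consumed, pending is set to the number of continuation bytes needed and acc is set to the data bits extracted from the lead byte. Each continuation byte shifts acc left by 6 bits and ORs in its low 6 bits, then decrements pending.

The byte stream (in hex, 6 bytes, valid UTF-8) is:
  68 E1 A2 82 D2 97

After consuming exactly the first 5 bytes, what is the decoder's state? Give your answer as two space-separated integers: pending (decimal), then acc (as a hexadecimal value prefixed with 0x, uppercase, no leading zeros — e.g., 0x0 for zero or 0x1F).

Byte[0]=68: 1-byte. pending=0, acc=0x0
Byte[1]=E1: 3-byte lead. pending=2, acc=0x1
Byte[2]=A2: continuation. acc=(acc<<6)|0x22=0x62, pending=1
Byte[3]=82: continuation. acc=(acc<<6)|0x02=0x1882, pending=0
Byte[4]=D2: 2-byte lead. pending=1, acc=0x12

Answer: 1 0x12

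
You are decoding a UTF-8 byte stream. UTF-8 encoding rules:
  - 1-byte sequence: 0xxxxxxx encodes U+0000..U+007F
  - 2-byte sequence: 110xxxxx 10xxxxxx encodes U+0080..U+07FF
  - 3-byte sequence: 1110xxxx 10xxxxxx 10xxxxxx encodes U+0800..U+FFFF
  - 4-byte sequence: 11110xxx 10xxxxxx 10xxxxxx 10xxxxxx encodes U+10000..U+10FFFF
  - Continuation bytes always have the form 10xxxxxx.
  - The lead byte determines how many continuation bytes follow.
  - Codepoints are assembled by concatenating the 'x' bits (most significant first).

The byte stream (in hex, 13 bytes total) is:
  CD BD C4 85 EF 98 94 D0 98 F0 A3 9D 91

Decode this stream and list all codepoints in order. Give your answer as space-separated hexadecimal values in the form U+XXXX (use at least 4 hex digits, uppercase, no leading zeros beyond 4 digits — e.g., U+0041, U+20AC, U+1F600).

Answer: U+037D U+0105 U+F614 U+0418 U+23751

Derivation:
Byte[0]=CD: 2-byte lead, need 1 cont bytes. acc=0xD
Byte[1]=BD: continuation. acc=(acc<<6)|0x3D=0x37D
Completed: cp=U+037D (starts at byte 0)
Byte[2]=C4: 2-byte lead, need 1 cont bytes. acc=0x4
Byte[3]=85: continuation. acc=(acc<<6)|0x05=0x105
Completed: cp=U+0105 (starts at byte 2)
Byte[4]=EF: 3-byte lead, need 2 cont bytes. acc=0xF
Byte[5]=98: continuation. acc=(acc<<6)|0x18=0x3D8
Byte[6]=94: continuation. acc=(acc<<6)|0x14=0xF614
Completed: cp=U+F614 (starts at byte 4)
Byte[7]=D0: 2-byte lead, need 1 cont bytes. acc=0x10
Byte[8]=98: continuation. acc=(acc<<6)|0x18=0x418
Completed: cp=U+0418 (starts at byte 7)
Byte[9]=F0: 4-byte lead, need 3 cont bytes. acc=0x0
Byte[10]=A3: continuation. acc=(acc<<6)|0x23=0x23
Byte[11]=9D: continuation. acc=(acc<<6)|0x1D=0x8DD
Byte[12]=91: continuation. acc=(acc<<6)|0x11=0x23751
Completed: cp=U+23751 (starts at byte 9)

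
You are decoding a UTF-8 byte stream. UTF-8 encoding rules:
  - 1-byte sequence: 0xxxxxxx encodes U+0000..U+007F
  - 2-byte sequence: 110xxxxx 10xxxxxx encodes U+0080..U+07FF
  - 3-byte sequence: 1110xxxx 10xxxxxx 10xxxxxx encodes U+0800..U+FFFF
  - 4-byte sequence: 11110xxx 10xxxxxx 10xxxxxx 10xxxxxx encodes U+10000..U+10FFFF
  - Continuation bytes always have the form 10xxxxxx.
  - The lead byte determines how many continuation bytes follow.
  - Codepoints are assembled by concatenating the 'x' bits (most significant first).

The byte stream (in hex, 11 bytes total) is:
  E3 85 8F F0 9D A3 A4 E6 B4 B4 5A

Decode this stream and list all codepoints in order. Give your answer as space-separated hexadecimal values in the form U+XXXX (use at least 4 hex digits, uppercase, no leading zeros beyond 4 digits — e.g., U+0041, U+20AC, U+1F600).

Answer: U+314F U+1D8E4 U+6D34 U+005A

Derivation:
Byte[0]=E3: 3-byte lead, need 2 cont bytes. acc=0x3
Byte[1]=85: continuation. acc=(acc<<6)|0x05=0xC5
Byte[2]=8F: continuation. acc=(acc<<6)|0x0F=0x314F
Completed: cp=U+314F (starts at byte 0)
Byte[3]=F0: 4-byte lead, need 3 cont bytes. acc=0x0
Byte[4]=9D: continuation. acc=(acc<<6)|0x1D=0x1D
Byte[5]=A3: continuation. acc=(acc<<6)|0x23=0x763
Byte[6]=A4: continuation. acc=(acc<<6)|0x24=0x1D8E4
Completed: cp=U+1D8E4 (starts at byte 3)
Byte[7]=E6: 3-byte lead, need 2 cont bytes. acc=0x6
Byte[8]=B4: continuation. acc=(acc<<6)|0x34=0x1B4
Byte[9]=B4: continuation. acc=(acc<<6)|0x34=0x6D34
Completed: cp=U+6D34 (starts at byte 7)
Byte[10]=5A: 1-byte ASCII. cp=U+005A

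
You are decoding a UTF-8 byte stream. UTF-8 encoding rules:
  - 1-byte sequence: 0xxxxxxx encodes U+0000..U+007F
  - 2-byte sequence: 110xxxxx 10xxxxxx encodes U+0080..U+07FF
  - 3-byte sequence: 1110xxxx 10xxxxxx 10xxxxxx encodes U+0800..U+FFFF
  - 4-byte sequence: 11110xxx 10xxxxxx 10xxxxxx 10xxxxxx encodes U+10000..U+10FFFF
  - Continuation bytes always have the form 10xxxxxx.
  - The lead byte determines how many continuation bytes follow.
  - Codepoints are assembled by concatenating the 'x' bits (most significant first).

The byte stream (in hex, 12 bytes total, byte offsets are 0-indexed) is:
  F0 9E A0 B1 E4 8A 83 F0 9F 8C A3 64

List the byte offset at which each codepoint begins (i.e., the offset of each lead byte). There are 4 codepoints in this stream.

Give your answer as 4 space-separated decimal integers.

Answer: 0 4 7 11

Derivation:
Byte[0]=F0: 4-byte lead, need 3 cont bytes. acc=0x0
Byte[1]=9E: continuation. acc=(acc<<6)|0x1E=0x1E
Byte[2]=A0: continuation. acc=(acc<<6)|0x20=0x7A0
Byte[3]=B1: continuation. acc=(acc<<6)|0x31=0x1E831
Completed: cp=U+1E831 (starts at byte 0)
Byte[4]=E4: 3-byte lead, need 2 cont bytes. acc=0x4
Byte[5]=8A: continuation. acc=(acc<<6)|0x0A=0x10A
Byte[6]=83: continuation. acc=(acc<<6)|0x03=0x4283
Completed: cp=U+4283 (starts at byte 4)
Byte[7]=F0: 4-byte lead, need 3 cont bytes. acc=0x0
Byte[8]=9F: continuation. acc=(acc<<6)|0x1F=0x1F
Byte[9]=8C: continuation. acc=(acc<<6)|0x0C=0x7CC
Byte[10]=A3: continuation. acc=(acc<<6)|0x23=0x1F323
Completed: cp=U+1F323 (starts at byte 7)
Byte[11]=64: 1-byte ASCII. cp=U+0064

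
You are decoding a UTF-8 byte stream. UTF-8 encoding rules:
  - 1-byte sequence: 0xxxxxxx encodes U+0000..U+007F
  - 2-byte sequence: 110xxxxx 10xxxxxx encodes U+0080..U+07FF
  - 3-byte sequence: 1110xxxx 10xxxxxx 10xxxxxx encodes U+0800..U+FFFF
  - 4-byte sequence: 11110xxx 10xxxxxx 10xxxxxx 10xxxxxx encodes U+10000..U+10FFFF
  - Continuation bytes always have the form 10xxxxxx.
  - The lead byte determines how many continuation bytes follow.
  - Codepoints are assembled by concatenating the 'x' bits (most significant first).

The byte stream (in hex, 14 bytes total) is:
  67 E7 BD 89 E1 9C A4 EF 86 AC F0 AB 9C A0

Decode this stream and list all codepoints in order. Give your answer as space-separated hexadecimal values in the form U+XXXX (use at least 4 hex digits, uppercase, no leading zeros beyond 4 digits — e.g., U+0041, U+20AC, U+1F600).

Answer: U+0067 U+7F49 U+1724 U+F1AC U+2B720

Derivation:
Byte[0]=67: 1-byte ASCII. cp=U+0067
Byte[1]=E7: 3-byte lead, need 2 cont bytes. acc=0x7
Byte[2]=BD: continuation. acc=(acc<<6)|0x3D=0x1FD
Byte[3]=89: continuation. acc=(acc<<6)|0x09=0x7F49
Completed: cp=U+7F49 (starts at byte 1)
Byte[4]=E1: 3-byte lead, need 2 cont bytes. acc=0x1
Byte[5]=9C: continuation. acc=(acc<<6)|0x1C=0x5C
Byte[6]=A4: continuation. acc=(acc<<6)|0x24=0x1724
Completed: cp=U+1724 (starts at byte 4)
Byte[7]=EF: 3-byte lead, need 2 cont bytes. acc=0xF
Byte[8]=86: continuation. acc=(acc<<6)|0x06=0x3C6
Byte[9]=AC: continuation. acc=(acc<<6)|0x2C=0xF1AC
Completed: cp=U+F1AC (starts at byte 7)
Byte[10]=F0: 4-byte lead, need 3 cont bytes. acc=0x0
Byte[11]=AB: continuation. acc=(acc<<6)|0x2B=0x2B
Byte[12]=9C: continuation. acc=(acc<<6)|0x1C=0xADC
Byte[13]=A0: continuation. acc=(acc<<6)|0x20=0x2B720
Completed: cp=U+2B720 (starts at byte 10)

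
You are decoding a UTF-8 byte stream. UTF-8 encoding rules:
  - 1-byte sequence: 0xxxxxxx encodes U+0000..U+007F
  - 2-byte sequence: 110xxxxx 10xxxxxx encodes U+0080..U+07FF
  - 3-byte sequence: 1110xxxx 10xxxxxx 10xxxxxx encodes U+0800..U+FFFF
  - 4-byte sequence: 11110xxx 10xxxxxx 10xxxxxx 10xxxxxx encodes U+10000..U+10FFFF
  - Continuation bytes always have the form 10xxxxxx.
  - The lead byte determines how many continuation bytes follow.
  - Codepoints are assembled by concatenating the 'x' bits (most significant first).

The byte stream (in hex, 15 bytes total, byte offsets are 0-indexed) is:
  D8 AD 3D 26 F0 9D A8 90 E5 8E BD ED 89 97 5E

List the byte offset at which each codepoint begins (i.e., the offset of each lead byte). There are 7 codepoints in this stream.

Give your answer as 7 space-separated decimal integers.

Answer: 0 2 3 4 8 11 14

Derivation:
Byte[0]=D8: 2-byte lead, need 1 cont bytes. acc=0x18
Byte[1]=AD: continuation. acc=(acc<<6)|0x2D=0x62D
Completed: cp=U+062D (starts at byte 0)
Byte[2]=3D: 1-byte ASCII. cp=U+003D
Byte[3]=26: 1-byte ASCII. cp=U+0026
Byte[4]=F0: 4-byte lead, need 3 cont bytes. acc=0x0
Byte[5]=9D: continuation. acc=(acc<<6)|0x1D=0x1D
Byte[6]=A8: continuation. acc=(acc<<6)|0x28=0x768
Byte[7]=90: continuation. acc=(acc<<6)|0x10=0x1DA10
Completed: cp=U+1DA10 (starts at byte 4)
Byte[8]=E5: 3-byte lead, need 2 cont bytes. acc=0x5
Byte[9]=8E: continuation. acc=(acc<<6)|0x0E=0x14E
Byte[10]=BD: continuation. acc=(acc<<6)|0x3D=0x53BD
Completed: cp=U+53BD (starts at byte 8)
Byte[11]=ED: 3-byte lead, need 2 cont bytes. acc=0xD
Byte[12]=89: continuation. acc=(acc<<6)|0x09=0x349
Byte[13]=97: continuation. acc=(acc<<6)|0x17=0xD257
Completed: cp=U+D257 (starts at byte 11)
Byte[14]=5E: 1-byte ASCII. cp=U+005E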